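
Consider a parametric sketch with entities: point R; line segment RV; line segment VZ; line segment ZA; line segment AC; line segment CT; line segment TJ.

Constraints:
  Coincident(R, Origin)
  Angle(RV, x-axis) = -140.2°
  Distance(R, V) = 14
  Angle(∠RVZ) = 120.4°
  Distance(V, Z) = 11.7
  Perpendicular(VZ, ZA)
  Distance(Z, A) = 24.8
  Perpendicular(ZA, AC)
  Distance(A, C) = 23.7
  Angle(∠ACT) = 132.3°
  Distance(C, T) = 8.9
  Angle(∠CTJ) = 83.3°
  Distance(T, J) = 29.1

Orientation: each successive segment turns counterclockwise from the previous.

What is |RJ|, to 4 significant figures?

16.71

R is at the origin; RV runs at -140.2° with length 14.0, so V = (-10.76, -8.962). ∠RVZ = 120.4° gives VZ at -80.60° from the x-axis; with |VZ| = 11.7, Z = (-8.845, -20.50). VZ is perpendicular to ZA, so ZA runs at 9.400°; with |ZA| = 24.8, A = (15.62, -16.45). ZA ⟂ AC, so AC runs at 99.40°; with |AC| = 23.7, C = (11.75, 6.928). ∠ACT = 132.3° gives CT at 147.1° from the x-axis; with |CT| = 8.9, T = (4.278, 11.76). ∠CTJ = 83.3° gives TJ at -116.2° from the x-axis; with |TJ| = 29.1, J = (-8.569, -14.35). Then |RJ| = |J − R| = 16.71.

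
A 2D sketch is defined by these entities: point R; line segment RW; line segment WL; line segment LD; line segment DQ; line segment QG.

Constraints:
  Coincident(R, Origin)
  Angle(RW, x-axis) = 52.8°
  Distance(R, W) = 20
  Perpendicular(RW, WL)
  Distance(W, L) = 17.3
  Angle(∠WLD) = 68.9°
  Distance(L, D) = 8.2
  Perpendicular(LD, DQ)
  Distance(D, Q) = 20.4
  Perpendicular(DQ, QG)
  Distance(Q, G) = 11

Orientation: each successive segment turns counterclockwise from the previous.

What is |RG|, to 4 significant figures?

29.96

R is at the origin; RW runs at 52.8° with length 20.0, so W = (12.09, 15.93). RW ⟂ WL, so WL runs at 142.8°; with |WL| = 17.3, L = (-1.688, 26.39). ∠WLD = 68.9° gives LD at -106.1° from the x-axis; with |LD| = 8.2, D = (-3.962, 18.51). LD ⟂ DQ, so DQ runs at -16.10°; with |DQ| = 20.4, Q = (15.64, 12.85). DQ ⟂ QG, so QG runs at 73.90°; with |QG| = 11.0, G = (18.69, 23.42). Then |RG| = |G − R| = 29.96.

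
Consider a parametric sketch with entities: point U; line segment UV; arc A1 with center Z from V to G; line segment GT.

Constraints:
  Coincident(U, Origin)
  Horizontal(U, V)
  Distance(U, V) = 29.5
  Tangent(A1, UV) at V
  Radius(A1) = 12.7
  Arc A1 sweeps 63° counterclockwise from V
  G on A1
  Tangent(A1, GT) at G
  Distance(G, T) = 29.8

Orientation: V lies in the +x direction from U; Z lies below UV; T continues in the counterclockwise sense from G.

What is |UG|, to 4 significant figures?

19.46

Since A1 is tangent to UV there, ZV ⟂ UV, so Z = V + (0, -12.7) = (29.50, -12.70). On A1, V sits at bearing 90° from Z; a 63° counterclockwise sweep puts G at bearing 153°, so G = Z + 12.7·(cos 153°, sin 153°) = (18.18, -6.934). Then |UG| = |G − U| = 19.46.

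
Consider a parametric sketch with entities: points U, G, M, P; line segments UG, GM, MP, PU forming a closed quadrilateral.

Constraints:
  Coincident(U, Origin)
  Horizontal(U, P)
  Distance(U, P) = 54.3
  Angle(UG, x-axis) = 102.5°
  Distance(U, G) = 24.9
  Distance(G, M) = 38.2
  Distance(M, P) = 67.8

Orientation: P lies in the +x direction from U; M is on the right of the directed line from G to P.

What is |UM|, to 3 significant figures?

18.0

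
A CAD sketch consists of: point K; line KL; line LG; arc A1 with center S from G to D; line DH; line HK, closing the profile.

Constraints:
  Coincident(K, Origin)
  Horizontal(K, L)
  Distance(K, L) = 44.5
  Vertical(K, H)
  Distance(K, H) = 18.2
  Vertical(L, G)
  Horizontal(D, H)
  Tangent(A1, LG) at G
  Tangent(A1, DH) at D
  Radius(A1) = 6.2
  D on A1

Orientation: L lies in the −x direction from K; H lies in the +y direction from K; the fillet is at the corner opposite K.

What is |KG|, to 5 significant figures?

46.090

The virtual corner opposite K is at (-44.500, 18.200). Since A1 is tangent to LG there, SG ⟂ LG and the tangent condition forces SD to be normal to DH, with radius 6.2, so the center S sits 6.2 in from both sides at S = (-38.300, 12.000). That places the tangent points at G = (-44.500, 12.000) on LG and D = (-38.300, 18.200) on DH. Then |KG| = |G − K| = 46.090.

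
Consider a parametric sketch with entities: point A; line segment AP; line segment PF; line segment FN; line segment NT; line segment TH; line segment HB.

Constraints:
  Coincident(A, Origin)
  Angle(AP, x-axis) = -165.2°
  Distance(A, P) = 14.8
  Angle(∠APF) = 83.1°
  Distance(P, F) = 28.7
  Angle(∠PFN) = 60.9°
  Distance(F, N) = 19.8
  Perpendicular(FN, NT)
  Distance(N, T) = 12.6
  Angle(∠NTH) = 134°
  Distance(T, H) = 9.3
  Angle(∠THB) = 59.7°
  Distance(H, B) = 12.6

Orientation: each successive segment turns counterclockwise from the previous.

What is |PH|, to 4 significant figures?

6.076

A is at the origin; AP runs at -165.2° with length 14.8, so P = (-14.31, -3.781). ∠APF = 83.1° gives PF at -68.30° from the x-axis; with |PF| = 28.7, F = (-3.697, -30.45). ∠PFN = 60.9° gives FN at 50.80° from the x-axis; with |FN| = 19.8, N = (8.817, -15.10). FN is perpendicular to NT, so NT runs at 140.8°; with |NT| = 12.6, T = (-0.9474, -7.139). ∠NTH = 134.0° gives TH at -173.2° from the x-axis; with |TH| = 9.3, H = (-10.18, -8.240). Then |PH| = |H − P| = 6.076.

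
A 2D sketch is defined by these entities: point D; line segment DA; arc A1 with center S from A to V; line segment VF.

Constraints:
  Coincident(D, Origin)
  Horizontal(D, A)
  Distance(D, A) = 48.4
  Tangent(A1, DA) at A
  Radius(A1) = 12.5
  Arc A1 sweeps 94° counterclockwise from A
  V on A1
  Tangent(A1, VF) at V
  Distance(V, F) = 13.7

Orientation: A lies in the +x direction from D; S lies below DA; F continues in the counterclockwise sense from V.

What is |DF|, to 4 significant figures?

45.73

D is at the origin; DA is horizontal with |DA| = 48.4 and A on the +x side, so A = (48.40, 0.000). Since A1 is tangent to DA there, SA ⟂ DA, so S = A + (0, -12.5) = (48.40, -12.50). On A1, A sits at bearing 90° from S; a 94° counterclockwise sweep puts V at bearing 184°, so V = S + 12.5·(cos 184°, sin 184°) = (35.93, -13.37). Tangency of A1 to VF means the radius SV is perpendicular to VF, so VF runs along (−sin 184°, cos 184°); with |VF| = 13.7, F = (36.89, -27.04). Then |DF| = |F − D| = 45.73.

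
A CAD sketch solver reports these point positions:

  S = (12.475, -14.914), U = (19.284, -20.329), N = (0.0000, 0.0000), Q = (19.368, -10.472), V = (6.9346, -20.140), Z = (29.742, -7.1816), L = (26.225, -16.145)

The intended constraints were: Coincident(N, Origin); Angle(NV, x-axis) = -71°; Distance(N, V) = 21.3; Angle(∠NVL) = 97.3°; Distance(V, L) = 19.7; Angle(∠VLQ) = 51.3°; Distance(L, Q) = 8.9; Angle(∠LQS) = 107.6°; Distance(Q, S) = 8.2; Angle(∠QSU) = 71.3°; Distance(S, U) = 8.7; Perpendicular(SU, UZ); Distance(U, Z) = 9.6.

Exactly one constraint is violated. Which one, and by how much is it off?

Distance(U, Z) = 9.6 — off by 7.20.

N = (0.00, 0.00) ✓; NV at -71.00° ✓; |NV| = 21.30 ✓; ∠NVL = 97.30° ✓; |VL| = 19.70 ✓; ∠VLQ = 51.30° ✓; |LQ| = 8.900 ✓; ∠LQS = 107.6° ✓; |QS| = 8.200 ✓; ∠QSU = 71.29° ✓; |SU| = 8.700 ✓; ∠(SU, UZ) = 89.99° ✓; |UZ| = 16.80 ✗.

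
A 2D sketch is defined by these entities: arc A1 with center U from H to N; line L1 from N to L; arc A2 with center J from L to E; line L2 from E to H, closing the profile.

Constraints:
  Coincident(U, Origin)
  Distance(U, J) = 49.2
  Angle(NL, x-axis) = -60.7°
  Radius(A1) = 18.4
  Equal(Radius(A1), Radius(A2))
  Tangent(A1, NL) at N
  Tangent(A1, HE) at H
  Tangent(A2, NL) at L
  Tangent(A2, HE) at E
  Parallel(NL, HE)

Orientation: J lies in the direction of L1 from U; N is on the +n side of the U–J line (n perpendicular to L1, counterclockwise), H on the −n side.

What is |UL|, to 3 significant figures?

52.5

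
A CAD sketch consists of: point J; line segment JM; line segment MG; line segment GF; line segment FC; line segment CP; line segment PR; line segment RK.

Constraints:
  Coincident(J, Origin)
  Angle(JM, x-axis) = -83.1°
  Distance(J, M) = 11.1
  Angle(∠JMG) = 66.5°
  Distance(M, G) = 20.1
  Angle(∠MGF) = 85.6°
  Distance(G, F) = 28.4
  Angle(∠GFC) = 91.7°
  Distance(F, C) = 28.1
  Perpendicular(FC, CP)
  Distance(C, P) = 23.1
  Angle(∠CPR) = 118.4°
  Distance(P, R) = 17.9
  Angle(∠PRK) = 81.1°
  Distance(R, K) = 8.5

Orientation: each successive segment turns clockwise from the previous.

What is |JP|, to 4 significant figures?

14.87

∠GFC = 91.7° gives FC at -19.30° from the x-axis; with |FC| = 28.1, C = (18.77, 11.95). FC is perpendicular to CP, so CP runs at -109.3°; with |CP| = 23.1, P = (11.13, -9.853). Then |JP| = |P − J| = 14.87.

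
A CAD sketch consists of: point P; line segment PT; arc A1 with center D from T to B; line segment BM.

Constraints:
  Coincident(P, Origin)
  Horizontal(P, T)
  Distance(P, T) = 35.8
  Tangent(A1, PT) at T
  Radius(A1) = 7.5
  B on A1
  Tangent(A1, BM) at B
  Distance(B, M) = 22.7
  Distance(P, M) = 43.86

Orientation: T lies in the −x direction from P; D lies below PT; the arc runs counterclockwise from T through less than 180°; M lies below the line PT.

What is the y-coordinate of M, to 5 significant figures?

-30.938

P is at the origin; PT is horizontal with |PT| = 35.8 and T on the −x side, so T = (-35.800, 0.0000). The tangent condition forces DT to be normal to PT, so D = T + (0, -7.5) = (-35.800, -7.5000). Since DB ⟂ BM (tangency), |DM| = √(7.5² + 22.7²) = 23.907 regardless of where B sits on A1. So M lies on both circle(P, 43.86) and circle(D, 23.907); the below-PT intersection is M = (-31.089, -30.938). B is the foot of the tangent from M: B = (-42.318, -11.210).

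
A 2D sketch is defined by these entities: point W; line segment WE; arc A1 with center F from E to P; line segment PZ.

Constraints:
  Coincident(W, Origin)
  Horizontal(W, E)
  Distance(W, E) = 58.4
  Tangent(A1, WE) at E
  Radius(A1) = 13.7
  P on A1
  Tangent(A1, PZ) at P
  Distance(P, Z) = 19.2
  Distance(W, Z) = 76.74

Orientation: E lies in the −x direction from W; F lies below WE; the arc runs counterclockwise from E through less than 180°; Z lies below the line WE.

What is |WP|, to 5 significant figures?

73.676

Checks: |FP| = 13.70 ✓; ∠(FP, PZ) = 90.00° ✓; |PZ| = 19.20 ✓; |WZ| = 76.74 ✓.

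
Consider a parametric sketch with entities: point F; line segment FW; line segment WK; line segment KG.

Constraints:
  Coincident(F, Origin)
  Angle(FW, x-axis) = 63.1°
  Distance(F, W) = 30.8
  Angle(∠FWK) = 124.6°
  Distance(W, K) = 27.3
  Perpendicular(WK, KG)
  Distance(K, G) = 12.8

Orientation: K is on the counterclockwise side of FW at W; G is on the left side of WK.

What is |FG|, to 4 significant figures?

46.52

F is at the origin; FW runs at 63.1° with length 30.8, so W = 30.8·(cos 63.1°, sin 63.1°) = (13.93, 27.47). ∠FWK = 124.6°, so WK runs at 63.1° + (180° − 124.6°) = 118.5° from the x-axis; with |WK| = 27.3, K = W + 27.3·(cos 118.5°, sin 118.5°) = (0.9086, 51.46). WK ⟂ KG; with |KG| = 12.8 on the left of WK, G = K + 12.8·(-0.8788, -0.4772) = (-10.34, 45.35). Then |FG| = |G − F| = 46.52.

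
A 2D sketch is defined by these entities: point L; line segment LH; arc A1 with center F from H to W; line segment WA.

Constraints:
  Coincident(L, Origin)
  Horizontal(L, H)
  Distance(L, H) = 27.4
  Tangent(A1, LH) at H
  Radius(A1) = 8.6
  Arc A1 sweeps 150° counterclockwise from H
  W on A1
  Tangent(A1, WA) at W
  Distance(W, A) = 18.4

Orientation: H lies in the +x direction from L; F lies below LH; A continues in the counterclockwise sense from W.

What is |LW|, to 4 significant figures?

28.13

Since A1 is tangent to LH there, FH ⟂ LH, so F = H + (0, -8.6) = (27.40, -8.600). On A1, H sits at bearing 90° from F; a 150° counterclockwise sweep puts W at bearing 240°, so W = F + 8.6·(cos 240°, sin 240°) = (23.10, -16.05). Then |LW| = |W − L| = 28.13.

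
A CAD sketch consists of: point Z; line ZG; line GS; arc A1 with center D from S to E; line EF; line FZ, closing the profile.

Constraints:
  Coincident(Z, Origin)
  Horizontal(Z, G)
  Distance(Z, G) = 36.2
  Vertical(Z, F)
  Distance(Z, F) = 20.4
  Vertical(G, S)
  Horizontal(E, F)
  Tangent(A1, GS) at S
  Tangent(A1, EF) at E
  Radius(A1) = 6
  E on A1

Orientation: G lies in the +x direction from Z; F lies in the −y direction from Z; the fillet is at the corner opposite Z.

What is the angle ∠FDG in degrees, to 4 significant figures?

123.9°

ZF is vertical with |ZF| = 20.4 and F on the −y side, so F = (0.000, -20.40). The virtual corner opposite Z is at (36.20, -20.40). Tangency of A1 to GS means the radius DS is perpendicular to GS and A1 meets EF tangentially, so DE is at right angles to EF, with radius 6.0, so the center D sits 6.0 in from both sides at D = (30.20, -14.40). Then cos ∠FDG = DF·DG / (|DF||DG|), giving 123.9°.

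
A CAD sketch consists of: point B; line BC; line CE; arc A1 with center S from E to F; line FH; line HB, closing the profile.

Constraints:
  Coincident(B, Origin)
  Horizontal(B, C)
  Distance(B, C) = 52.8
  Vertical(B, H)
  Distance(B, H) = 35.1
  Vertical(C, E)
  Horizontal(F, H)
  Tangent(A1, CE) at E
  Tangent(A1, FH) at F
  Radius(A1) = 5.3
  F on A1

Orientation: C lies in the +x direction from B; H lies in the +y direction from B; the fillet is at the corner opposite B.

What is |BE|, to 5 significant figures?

60.629

B is at the origin; BC is horizontal with |BC| = 52.8 and C on the +x side, so C = (52.800, 0.0000). B and H share the same x with |BH| = 35.1 and H on the +y side, so H = (0.0000, 35.100). The virtual corner opposite B is at (52.800, 35.100). A1 meets CE tangentially, so SE is at right angles to CE and since A1 is tangent to FH there, SF ⟂ FH, with radius 5.3, so the center S sits 5.3 in from both sides at S = (47.500, 29.800). That places the tangent points at E = (52.800, 29.800) on CE and F = (47.500, 35.100) on FH. Then |BE| = |E − B| = 60.629.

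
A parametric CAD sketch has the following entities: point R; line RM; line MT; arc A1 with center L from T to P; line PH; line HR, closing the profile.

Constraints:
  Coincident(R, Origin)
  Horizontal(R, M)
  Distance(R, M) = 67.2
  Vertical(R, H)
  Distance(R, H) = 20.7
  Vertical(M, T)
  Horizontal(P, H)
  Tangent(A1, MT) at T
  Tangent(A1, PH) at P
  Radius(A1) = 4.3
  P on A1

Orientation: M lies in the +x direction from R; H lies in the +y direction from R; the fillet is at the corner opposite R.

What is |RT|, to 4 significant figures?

69.17

The virtual corner opposite R is at (67.20, 20.70). The tangent condition forces LT to be normal to MT and tangency of A1 to PH means the radius LP is perpendicular to PH, with radius 4.3, so the center L sits 4.3 in from both sides at L = (62.90, 16.40). That places the tangent points at T = (67.20, 16.40) on MT and P = (62.90, 20.70) on PH. Then |RT| = |T − R| = 69.17.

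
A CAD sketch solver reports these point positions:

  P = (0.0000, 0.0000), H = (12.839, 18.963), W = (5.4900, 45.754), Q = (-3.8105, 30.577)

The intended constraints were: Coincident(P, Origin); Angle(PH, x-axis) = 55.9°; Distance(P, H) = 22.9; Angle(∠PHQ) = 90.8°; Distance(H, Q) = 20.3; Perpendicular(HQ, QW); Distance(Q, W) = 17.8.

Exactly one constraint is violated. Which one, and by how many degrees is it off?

Perpendicular(HQ, QW) — off by 3.40°.

P = (0.00, 0.00) ✓; PH at 55.90° ✓; |PH| = 22.90 ✓; ∠PHQ = 90.80° ✓; |HQ| = 20.30 ✓; ∠(HQ, QW) = 86.60° ✗; |QW| = 17.80 ✓.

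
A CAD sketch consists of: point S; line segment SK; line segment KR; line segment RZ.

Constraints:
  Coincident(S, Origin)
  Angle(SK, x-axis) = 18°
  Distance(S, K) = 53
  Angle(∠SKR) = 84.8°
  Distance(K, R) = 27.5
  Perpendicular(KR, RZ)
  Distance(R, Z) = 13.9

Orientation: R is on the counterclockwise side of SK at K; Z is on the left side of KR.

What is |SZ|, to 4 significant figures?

45.02

∠SKR = 84.8°, so KR runs at 18.0° + (180° − 84.8°) = 113.2° from the x-axis; with |KR| = 27.5, R = K + 27.5·(cos 113.2°, sin 113.2°) = (39.57, 41.65). KR ⟂ RZ; with |RZ| = 13.9 on the left of KR, Z = R + 13.9·(-0.9191, -0.3939) = (26.80, 36.18). Then |SZ| = |Z − S| = 45.02.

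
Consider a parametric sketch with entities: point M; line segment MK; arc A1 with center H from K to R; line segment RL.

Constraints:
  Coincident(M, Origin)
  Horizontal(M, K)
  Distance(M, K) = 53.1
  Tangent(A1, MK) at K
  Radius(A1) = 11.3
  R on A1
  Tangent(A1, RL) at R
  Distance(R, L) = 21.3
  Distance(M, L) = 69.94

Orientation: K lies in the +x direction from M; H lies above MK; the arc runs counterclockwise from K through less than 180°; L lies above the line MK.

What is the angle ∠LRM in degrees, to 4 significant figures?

92.84°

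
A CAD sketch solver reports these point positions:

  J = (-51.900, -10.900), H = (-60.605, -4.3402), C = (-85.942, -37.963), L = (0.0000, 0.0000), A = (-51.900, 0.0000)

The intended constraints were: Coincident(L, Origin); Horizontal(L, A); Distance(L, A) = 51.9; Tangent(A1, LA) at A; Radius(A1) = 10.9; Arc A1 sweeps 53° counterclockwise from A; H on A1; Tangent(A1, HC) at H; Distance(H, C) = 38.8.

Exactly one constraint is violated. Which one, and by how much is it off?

Distance(H, C) = 38.8 — off by 3.30.

L = (0.00, 0.00) ✓; L.y = 0.00, A.y = 0.00 ✓; |LA| = 51.90 ✓; ∠(JA, AL) = 90.00° ✓; |JA| = 10.90 ✓; bearing(J→H) − bearing(J→A) = 53.00° ✓; |JH| = 10.90 ✓; ∠(JH, HC) = 90.00° ✓; |HC| = 42.10 ✗.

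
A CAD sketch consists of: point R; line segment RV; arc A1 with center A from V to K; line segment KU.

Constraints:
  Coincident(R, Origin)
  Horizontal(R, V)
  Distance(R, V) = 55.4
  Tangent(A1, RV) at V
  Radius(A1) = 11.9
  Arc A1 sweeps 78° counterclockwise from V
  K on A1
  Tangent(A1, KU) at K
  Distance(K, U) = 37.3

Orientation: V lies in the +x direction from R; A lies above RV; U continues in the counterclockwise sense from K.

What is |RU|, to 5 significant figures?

87.762

R is at the origin; R and V share the same y with |RV| = 55.4 and V on the +x side, so V = (55.400, 0.0000). The tangent condition forces AV to be normal to RV, so A = V + (0, 11.9) = (55.400, 11.900). On A1, V sits at bearing -90° from A; a 78° counterclockwise sweep puts K at bearing -12°, so K = A + 11.9·(cos -12°, sin -12°) = (67.040, 9.4259). Since A1 is tangent to KU there, AK ⟂ KU, so KU runs along (−sin -12°, cos -12°); with |KU| = 37.3, U = (74.795, 45.911). Then |RU| = |U − R| = 87.762.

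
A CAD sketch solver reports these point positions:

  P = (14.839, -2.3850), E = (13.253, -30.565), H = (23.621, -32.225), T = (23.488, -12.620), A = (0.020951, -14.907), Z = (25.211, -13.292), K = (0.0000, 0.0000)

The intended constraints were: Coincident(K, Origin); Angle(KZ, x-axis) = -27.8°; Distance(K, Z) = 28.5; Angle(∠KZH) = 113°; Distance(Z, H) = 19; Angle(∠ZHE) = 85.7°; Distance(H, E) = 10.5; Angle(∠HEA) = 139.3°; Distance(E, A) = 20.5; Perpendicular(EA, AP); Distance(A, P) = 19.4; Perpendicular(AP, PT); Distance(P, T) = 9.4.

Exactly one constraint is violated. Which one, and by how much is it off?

Distance(P, T) = 9.4 — off by 4.00.

K = (0.00, 0.00) ✓; KZ at -27.80° ✓; |KZ| = 28.50 ✓; ∠KZH = 113.0° ✓; |ZH| = 19.00 ✓; ∠ZHE = 85.70° ✓; |HE| = 10.50 ✓; ∠HEA = 139.3° ✓; |EA| = 20.50 ✓; ∠(EA, AP) = 90.00° ✓; |AP| = 19.40 ✓; ∠(AP, PT) = 90.00° ✓; |PT| = 13.40 ✗.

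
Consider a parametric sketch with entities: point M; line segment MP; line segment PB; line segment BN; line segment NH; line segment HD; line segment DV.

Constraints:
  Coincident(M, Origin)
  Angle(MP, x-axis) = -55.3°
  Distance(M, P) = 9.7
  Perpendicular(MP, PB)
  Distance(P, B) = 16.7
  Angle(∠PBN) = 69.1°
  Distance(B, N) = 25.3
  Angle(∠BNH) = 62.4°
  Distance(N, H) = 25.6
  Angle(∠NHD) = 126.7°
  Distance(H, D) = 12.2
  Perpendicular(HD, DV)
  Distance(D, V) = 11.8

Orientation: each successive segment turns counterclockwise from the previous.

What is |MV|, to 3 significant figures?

15.5

M is at the origin; MP runs at -55.3° with length 9.7, so P = (5.52, -7.97). MP ⟂ PB, so PB runs at 34.7°; with |PB| = 16.7, B = (19.3, 1.53). ∠PBN = 69.1° gives BN at 146° from the x-axis; with |BN| = 25.3, N = (-1.62, 15.8). ∠BNH = 62.4° gives NH at -96.8° from the x-axis; with |NH| = 25.6, H = (-4.65, -9.59). ∠NHD = 126.7° gives HD at -43.5° from the x-axis; with |HD| = 12.2, D = (4.19, -18.0). The perpendicularity gives DV at right angles to HD, so DV runs at 46.5°; with |DV| = 11.8, V = (12.3, -9.43). Then |MV| = |V − M| = 15.5.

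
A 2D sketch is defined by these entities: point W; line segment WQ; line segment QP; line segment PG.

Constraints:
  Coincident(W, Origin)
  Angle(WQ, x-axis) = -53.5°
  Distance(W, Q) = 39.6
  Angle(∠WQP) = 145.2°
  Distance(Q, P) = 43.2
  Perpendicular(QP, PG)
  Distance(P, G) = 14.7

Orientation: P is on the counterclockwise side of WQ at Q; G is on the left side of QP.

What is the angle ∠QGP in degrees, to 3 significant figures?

71.2°

∠WQP = 145.2°, so QP runs at -53.5° + (180° − 145.2°) = -18.7° from the x-axis; with |QP| = 43.2, P = Q + 43.2·(cos -18.7°, sin -18.7°) = (64.5, -45.7). QP is perpendicular to PG; with |PG| = 14.7 on the left of QP, G = P + 14.7·(0.321, 0.947) = (69.2, -31.8). Then cos ∠QGP = GQ·GP / (|GQ||GP|), giving 71.2°.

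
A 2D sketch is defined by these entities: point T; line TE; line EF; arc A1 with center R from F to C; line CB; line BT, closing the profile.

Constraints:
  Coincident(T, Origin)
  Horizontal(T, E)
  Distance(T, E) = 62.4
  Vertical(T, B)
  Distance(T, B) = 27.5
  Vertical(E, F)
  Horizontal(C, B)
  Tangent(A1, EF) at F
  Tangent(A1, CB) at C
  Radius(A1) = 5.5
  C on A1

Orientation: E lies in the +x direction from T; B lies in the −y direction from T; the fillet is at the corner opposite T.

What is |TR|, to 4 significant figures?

61.00

T is at the origin; T and E share the same y with |TE| = 62.4 and E on the +x side, so E = (62.40, 0.000). TB is vertical with |TB| = 27.5 and B on the −y side, so B = (0.000, -27.50). The virtual corner opposite T is at (62.40, -27.50). Tangency of A1 to EF means the radius RF is perpendicular to EF and A1 meets CB tangentially, so RC is at right angles to CB, with radius 5.5, so the center R sits 5.5 in from both sides at R = (56.90, -22.00). Then |TR| = |R − T| = 61.00.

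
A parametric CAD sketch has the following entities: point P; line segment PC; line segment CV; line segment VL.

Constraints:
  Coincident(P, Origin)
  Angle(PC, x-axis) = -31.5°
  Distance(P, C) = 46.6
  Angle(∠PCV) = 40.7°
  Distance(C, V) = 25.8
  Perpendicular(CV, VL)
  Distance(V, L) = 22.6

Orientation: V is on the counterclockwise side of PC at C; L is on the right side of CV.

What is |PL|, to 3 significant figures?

53.8

P is at the origin; PC runs at -31.5° with length 46.6, so C = 46.6·(cos -31.5°, sin -31.5°) = (39.7, -24.3). ∠PCV = 40.7°, so CV runs at -31.5° + (180° − 40.7°) = 108° from the x-axis; with |CV| = 25.8, V = C + 25.8·(cos 108°, sin 108°) = (31.8, 0.217). The perpendicularity gives VL at right angles to CV; with |VL| = 22.6 on the right of CV, L = V + 22.6·(0.952, 0.306) = (53.4, 7.13). Then |PL| = |L − P| = 53.8.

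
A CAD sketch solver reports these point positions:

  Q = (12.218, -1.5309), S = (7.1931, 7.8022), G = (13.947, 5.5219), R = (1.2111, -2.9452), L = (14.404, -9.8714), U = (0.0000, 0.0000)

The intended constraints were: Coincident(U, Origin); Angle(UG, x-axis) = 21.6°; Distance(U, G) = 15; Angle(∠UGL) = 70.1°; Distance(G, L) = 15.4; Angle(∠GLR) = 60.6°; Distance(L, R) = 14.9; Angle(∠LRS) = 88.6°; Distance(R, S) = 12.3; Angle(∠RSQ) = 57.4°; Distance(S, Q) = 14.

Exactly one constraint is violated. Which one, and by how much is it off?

Distance(S, Q) = 14 — off by 3.40.

U = (0.00, 0.00) ✓; UG at 21.60° ✓; |UG| = 15.00 ✓; ∠UGL = 70.10° ✓; |GL| = 15.40 ✓; ∠GLR = 60.60° ✓; |LR| = 14.90 ✓; ∠LRS = 88.60° ✓; |RS| = 12.30 ✓; ∠RSQ = 57.40° ✓; |SQ| = 10.60 ✗.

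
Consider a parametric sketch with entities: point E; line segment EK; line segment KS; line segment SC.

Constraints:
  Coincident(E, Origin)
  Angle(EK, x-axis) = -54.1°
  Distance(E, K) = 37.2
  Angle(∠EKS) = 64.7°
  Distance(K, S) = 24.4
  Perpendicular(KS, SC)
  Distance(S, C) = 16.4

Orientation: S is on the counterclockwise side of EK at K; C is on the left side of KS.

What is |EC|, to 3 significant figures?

19.2

E is at the origin; EK runs at -54.1° with length 37.2, so K = 37.2·(cos -54.1°, sin -54.1°) = (21.8, -30.1). ∠EKS = 64.7°, so KS runs at -54.1° + (180° − 64.7°) = 61.2° from the x-axis; with |KS| = 24.4, S = K + 24.4·(cos 61.2°, sin 61.2°) = (33.6, -8.75). KS ⟂ SC; with |SC| = 16.4 on the left of KS, C = S + 16.4·(-0.876, 0.482) = (19.2, -0.851). Then |EC| = |C − E| = 19.2.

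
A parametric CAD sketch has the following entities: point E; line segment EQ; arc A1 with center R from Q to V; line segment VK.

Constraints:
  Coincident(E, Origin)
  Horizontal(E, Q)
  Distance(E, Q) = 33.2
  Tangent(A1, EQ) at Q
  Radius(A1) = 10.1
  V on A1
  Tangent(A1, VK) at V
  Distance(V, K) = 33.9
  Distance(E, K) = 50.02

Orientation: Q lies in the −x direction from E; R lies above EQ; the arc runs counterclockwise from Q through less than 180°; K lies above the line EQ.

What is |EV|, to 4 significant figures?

25.27

Checks: |RV| = 10.10 ✓; ∠(RV, VK) = 90.00° ✓; |VK| = 33.90 ✓; |EK| = 50.02 ✓.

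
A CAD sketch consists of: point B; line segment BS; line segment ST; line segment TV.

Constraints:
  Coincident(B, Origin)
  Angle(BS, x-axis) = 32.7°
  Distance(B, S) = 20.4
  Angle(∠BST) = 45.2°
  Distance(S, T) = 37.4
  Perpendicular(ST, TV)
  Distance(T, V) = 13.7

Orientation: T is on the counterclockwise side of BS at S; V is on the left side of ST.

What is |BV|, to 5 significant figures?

23.039

∠BST = 45.2°, so ST runs at 32.7° + (180° − 45.2°) = 167.50° from the x-axis; with |ST| = 37.4, T = S + 37.4·(cos 167.50°, sin 167.50°) = (-19.347, 19.116). ST ⟂ TV; with |TV| = 13.7 on the left of ST, V = T + 13.7·(-0.21644, -0.97630) = (-22.312, 5.7405). Then |BV| = |V − B| = 23.039.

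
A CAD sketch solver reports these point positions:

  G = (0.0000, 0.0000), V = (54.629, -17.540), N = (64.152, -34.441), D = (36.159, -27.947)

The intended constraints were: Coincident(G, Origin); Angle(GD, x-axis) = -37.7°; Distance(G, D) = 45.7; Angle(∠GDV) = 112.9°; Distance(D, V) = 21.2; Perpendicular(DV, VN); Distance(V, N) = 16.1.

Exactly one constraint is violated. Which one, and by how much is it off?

Distance(V, N) = 16.1 — off by 3.30.

G = (0.00, 0.00) ✓; GD at -37.70° ✓; |GD| = 45.70 ✓; ∠GDV = 112.9° ✓; |DV| = 21.20 ✓; ∠(DV, VN) = 90.00° ✓; |VN| = 19.40 ✗.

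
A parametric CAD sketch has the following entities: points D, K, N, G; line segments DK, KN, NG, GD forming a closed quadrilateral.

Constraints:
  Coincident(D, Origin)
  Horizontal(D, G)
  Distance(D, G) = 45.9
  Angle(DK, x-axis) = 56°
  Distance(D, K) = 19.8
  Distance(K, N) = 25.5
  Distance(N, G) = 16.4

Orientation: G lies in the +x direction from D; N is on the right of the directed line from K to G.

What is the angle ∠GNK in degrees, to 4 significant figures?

132.3°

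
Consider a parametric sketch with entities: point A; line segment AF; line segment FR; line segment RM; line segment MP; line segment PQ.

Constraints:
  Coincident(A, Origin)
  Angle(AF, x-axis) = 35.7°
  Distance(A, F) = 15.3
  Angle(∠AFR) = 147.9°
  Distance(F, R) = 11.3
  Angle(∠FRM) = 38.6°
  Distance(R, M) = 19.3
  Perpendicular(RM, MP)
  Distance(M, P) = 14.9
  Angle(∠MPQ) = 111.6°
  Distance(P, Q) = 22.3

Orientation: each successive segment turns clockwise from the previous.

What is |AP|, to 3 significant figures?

7.74

A is at the origin; AF runs at 35.7° with length 15.3, so F = (12.4, 8.93). ∠AFR = 147.9° gives FR at 3.60° from the x-axis; with |FR| = 11.3, R = (23.7, 9.64). ∠FRM = 38.6° gives RM at -138° from the x-axis; with |RM| = 19.3, M = (9.41, -3.33). RM is perpendicular to MP, so MP runs at 132°; with |MP| = 14.9, P = (-0.604, 7.71). Then |AP| = |P − A| = 7.74.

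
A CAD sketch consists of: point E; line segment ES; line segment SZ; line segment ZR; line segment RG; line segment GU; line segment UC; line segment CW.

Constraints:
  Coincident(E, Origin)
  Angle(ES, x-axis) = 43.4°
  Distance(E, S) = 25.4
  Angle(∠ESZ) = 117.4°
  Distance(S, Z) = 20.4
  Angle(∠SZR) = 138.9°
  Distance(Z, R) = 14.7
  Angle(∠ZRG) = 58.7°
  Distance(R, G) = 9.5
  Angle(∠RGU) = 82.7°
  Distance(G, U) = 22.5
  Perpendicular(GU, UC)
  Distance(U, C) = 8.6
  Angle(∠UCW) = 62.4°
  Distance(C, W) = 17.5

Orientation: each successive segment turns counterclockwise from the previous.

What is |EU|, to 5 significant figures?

44.035

∠ZRG = 58.7° gives RG at -91.600° from the x-axis; with |RG| = 9.5, G = (0.22433, 35.550). ∠RGU = 82.7° gives GU at 5.7000° from the x-axis; with |GU| = 22.5, U = (22.613, 37.785). Then |EU| = |U − E| = 44.035.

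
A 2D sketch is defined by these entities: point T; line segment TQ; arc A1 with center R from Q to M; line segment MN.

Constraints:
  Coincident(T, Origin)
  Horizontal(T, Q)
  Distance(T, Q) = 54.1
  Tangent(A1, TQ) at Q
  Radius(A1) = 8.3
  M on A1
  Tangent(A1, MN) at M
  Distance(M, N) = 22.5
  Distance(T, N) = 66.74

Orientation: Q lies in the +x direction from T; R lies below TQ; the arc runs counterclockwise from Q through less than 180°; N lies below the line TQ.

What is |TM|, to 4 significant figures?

48.66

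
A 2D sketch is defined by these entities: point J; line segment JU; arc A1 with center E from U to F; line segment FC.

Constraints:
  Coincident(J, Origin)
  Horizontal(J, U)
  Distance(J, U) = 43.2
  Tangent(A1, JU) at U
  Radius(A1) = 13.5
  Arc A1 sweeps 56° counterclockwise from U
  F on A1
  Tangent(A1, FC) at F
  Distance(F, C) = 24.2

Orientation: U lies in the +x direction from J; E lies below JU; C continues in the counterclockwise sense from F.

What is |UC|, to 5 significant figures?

35.889

J is at the origin; JU is horizontal with |JU| = 43.2 and U on the +x side, so U = (43.200, 0.0000). A1 meets JU tangentially, so EU is at right angles to JU, so E = U + (0, -13.5) = (43.200, -13.500). On A1, U sits at bearing 90° from E; a 56° counterclockwise sweep puts F at bearing 146°, so F = E + 13.5·(cos 146°, sin 146°) = (32.008, -5.9509). Since A1 is tangent to FC there, EF ⟂ FC, so FC runs along (−sin 146°, cos 146°); with |FC| = 24.2, C = (18.476, -26.014). Then |UC| = |C − U| = 35.889.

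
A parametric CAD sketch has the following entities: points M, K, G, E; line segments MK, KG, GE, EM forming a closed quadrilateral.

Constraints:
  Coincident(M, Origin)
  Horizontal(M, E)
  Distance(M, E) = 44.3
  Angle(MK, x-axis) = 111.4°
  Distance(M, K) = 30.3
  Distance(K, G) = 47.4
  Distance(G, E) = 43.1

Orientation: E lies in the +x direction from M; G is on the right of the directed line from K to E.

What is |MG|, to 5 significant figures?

17.164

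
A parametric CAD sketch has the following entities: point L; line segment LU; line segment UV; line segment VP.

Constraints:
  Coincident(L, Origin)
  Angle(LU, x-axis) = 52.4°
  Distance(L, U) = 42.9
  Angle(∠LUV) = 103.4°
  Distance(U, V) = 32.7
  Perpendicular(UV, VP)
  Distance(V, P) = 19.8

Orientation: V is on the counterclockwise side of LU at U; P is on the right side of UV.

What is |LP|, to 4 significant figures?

74.86

L is at the origin; LU runs at 52.4° with length 42.9, so U = 42.9·(cos 52.4°, sin 52.4°) = (26.18, 33.99). ∠LUV = 103.4°, so UV runs at 52.4° + (180° − 103.4°) = 129.0° from the x-axis; with |UV| = 32.7, V = U + 32.7·(cos 129.0°, sin 129.0°) = (5.596, 59.40). UV ⟂ VP; with |VP| = 19.8 on the right of UV, P = V + 19.8·(0.7771, 0.6293) = (20.98, 71.86). Then |LP| = |P − L| = 74.86.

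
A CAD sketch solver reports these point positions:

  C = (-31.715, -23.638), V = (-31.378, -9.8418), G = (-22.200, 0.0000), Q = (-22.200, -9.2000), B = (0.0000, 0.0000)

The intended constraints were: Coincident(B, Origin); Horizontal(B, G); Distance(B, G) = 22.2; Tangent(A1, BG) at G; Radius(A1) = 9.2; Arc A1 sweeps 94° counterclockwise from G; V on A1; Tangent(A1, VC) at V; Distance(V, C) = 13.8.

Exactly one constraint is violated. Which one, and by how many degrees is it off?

Tangent(A1, VC) at V — off by 5.40°.

B = (0.00, 0.00) ✓; B.y = 0.00, G.y = 0.00 ✓; |BG| = 22.20 ✓; ∠(QG, GB) = 90.00° ✓; |QG| = 9.200 ✓; bearing(Q→V) − bearing(Q→G) = 94.00° ✓; |QV| = 9.200 ✓; ∠(QV, VC) = 95.40° ✗; |VC| = 13.80 ✓.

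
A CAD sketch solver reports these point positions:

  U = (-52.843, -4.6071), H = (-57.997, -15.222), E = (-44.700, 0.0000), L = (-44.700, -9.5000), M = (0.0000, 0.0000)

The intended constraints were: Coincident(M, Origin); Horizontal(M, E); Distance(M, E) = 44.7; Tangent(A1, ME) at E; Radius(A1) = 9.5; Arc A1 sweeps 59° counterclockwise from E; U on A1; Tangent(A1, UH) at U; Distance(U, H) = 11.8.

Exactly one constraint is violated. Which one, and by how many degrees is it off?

Tangent(A1, UH) at U — off by 5.10°.

M = (0.00, 0.00) ✓; M.y = 0.00, E.y = 0.00 ✓; |ME| = 44.70 ✓; ∠(LE, EM) = 90.00° ✓; |LE| = 9.500 ✓; bearing(L→U) − bearing(L→E) = 59.00° ✓; |LU| = 9.500 ✓; ∠(LU, UH) = 84.90° ✗; |UH| = 11.80 ✓.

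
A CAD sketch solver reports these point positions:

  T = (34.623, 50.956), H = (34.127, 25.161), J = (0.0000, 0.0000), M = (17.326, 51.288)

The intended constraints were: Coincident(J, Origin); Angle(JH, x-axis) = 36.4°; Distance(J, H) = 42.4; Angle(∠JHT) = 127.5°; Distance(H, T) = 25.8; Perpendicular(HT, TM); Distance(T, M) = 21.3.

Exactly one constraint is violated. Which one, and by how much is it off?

Distance(T, M) = 21.3 — off by 4.00.

J = (0.00, 0.00) ✓; JH at 36.40° ✓; |JH| = 42.40 ✓; ∠JHT = 127.5° ✓; |HT| = 25.80 ✓; ∠(HT, TM) = 90.00° ✓; |TM| = 17.30 ✗.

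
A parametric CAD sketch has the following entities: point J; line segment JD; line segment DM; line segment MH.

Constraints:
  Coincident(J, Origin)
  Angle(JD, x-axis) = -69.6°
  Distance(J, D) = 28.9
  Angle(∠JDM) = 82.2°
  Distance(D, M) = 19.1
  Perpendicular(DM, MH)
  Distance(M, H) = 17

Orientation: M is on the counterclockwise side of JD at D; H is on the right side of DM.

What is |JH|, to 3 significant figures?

48.1

J is at the origin; JD runs at -69.6° with length 28.9, so D = 28.9·(cos -69.6°, sin -69.6°) = (10.1, -27.1). ∠JDM = 82.2°, so DM runs at -69.6° + (180° − 82.2°) = 28.2° from the x-axis; with |DM| = 19.1, M = D + 19.1·(cos 28.2°, sin 28.2°) = (26.9, -18.1). DM ⟂ MH; with |MH| = 17.0 on the right of DM, H = M + 17.0·(0.473, -0.881) = (34.9, -33.0). Then |JH| = |H − J| = 48.1.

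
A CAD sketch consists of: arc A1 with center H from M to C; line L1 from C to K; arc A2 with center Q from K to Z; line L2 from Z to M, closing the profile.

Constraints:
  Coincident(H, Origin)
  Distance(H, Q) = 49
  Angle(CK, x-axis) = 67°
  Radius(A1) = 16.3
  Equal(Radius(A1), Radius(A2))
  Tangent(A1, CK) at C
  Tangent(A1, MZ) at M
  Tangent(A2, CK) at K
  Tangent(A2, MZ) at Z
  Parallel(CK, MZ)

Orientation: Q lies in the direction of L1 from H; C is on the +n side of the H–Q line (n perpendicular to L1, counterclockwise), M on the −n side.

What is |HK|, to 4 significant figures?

51.64

The slot axis is L1's direction at 67.0°, so u = (cos 67.0°, sin 67.0°) = (0.3907, 0.9205) and n = (−sin 67.0°, cos 67.0°) = (-0.9205, 0.3907). H is at the origin and Q lies 49.0 along u from H, so Q = 49.0·u = (19.15, 45.10). Tangency of A1 to both parallel lines with radius 16.3 puts C and M at H ± 16.3·n: C = (-15.00, 6.369), M = (15.00, -6.369). Equal radii place K and Z the same way about Q: K = Q + 16.3·n = (4.142, 51.47), Z = Q − 16.3·n = (34.15, 38.74). Then |HK| = |K − H| = 51.64.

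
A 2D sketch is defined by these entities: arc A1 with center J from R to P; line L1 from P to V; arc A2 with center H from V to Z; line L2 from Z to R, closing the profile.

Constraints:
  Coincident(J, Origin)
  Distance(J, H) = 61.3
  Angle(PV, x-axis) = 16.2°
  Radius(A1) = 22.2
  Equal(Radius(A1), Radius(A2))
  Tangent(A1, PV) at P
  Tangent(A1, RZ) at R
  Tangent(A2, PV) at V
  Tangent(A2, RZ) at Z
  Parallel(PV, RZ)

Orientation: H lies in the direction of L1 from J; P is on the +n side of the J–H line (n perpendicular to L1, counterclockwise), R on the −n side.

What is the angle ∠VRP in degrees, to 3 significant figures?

54.1°

The slot axis is L1's direction at 16.2°, so u = (cos 16.2°, sin 16.2°) = (0.960, 0.279) and n = (−sin 16.2°, cos 16.2°) = (-0.279, 0.960). J is at the origin and H lies 61.3 along u from J, so H = 61.3·u = (58.9, 17.1). Tangency of A1 to both parallel lines with radius 22.2 puts P and R at J ± 22.2·n: P = (-6.19, 21.3), R = (6.19, -21.3). Equal radii place V and Z the same way about H: V = H + 22.2·n = (52.7, 38.4), Z = H − 22.2·n = (65.1, -4.22). Then cos ∠VRP = RV·RP / (|RV||RP|), giving 54.1°.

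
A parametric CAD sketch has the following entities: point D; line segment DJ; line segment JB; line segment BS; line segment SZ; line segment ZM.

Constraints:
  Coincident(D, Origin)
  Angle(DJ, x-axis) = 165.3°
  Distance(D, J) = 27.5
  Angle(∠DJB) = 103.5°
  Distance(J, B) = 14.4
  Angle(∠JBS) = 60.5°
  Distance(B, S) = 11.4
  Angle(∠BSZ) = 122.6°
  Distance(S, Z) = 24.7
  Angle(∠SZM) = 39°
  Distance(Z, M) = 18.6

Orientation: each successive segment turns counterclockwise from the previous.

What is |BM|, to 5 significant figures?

16.521

D is at the origin; DJ runs at 165.3° with length 27.5, so J = (-26.600, 6.9783). ∠DJB = 103.5° gives JB at -118.20° from the x-axis; with |JB| = 14.4, B = (-33.405, -5.7124). ∠JBS = 60.5° gives BS at 1.3000° from the x-axis; with |BS| = 11.4, S = (-22.008, -5.4538). ∠BSZ = 122.6° gives SZ at 58.700° from the x-axis; with |SZ| = 24.7, Z = (-9.1754, 15.651). ∠SZM = 39.0° gives ZM at -160.30° from the x-axis; with |ZM| = 18.6, M = (-26.687, 9.3814). Then |BM| = |M − B| = 16.521.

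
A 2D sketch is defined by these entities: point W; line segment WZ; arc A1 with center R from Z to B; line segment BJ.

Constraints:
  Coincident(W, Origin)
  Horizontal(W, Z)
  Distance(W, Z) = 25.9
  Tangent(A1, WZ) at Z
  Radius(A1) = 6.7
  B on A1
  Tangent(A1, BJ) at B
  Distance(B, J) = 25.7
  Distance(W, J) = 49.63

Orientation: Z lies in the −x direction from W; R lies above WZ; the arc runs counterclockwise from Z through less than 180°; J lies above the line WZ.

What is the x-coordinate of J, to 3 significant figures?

-40.2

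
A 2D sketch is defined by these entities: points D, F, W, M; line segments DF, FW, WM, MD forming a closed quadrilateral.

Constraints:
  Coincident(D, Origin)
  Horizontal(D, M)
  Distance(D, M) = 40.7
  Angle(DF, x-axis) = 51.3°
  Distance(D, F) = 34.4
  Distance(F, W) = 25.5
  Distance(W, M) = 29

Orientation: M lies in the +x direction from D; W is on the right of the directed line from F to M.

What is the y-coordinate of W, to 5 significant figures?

3.2341

Checks: |FW| = 25.50 ✓; |WM| = 29.00 ✓.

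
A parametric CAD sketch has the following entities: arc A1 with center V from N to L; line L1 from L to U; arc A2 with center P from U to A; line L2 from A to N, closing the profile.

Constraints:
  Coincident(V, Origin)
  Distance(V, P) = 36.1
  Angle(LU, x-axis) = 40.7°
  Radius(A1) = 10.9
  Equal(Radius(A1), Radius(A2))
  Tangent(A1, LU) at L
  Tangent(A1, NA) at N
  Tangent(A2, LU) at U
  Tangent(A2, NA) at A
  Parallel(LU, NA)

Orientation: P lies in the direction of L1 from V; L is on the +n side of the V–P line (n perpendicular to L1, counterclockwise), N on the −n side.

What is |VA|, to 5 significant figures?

37.710

The slot axis is L1's direction at 40.7°, so u = (cos 40.7°, sin 40.7°) = (0.75813, 0.65210) and n = (−sin 40.7°, cos 40.7°) = (-0.65210, 0.75813). V is at the origin and P lies 36.1 along u from V, so P = 36.1·u = (27.369, 23.541). Tangency of A1 to both parallel lines with radius 10.9 puts L and N at V ± 10.9·n: L = (-7.1079, 8.2637), N = (7.1079, -8.2637). Equal radii place U and A the same way about P: U = P + 10.9·n = (20.261, 31.804), A = P − 10.9·n = (34.477, 15.277). Then |VA| = |A − V| = 37.710.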